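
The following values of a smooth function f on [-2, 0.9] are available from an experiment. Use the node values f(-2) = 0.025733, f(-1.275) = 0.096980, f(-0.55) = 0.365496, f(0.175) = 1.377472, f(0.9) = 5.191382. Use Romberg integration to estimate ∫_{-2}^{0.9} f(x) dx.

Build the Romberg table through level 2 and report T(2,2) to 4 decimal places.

2.8384

T(0,0) (trapezoid, 1 panel, h=2.9000): 7.564817
T(1,0) (trapezoid, 2 panels, h=1.4500): 4.312378
T(2,0) (trapezoid, 4 panels, h=0.7250): 3.225166
T(1,1) = 4.312378 + (4.312378 − 7.564817)/3 = 3.228232
T(2,1) = 3.225166 + (3.225166 − 4.312378)/3 = 2.862762
T(2,2) = 2.862762 + (2.862762 − 3.228232)/15 = 2.838397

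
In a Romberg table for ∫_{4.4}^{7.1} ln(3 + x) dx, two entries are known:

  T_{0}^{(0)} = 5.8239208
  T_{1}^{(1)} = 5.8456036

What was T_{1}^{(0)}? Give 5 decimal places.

From T_{1}^{(1)} = (4·T_{1}^{(0)} − T_{0}^{(0)})/3, solve for T_{1}^{(0)}:
4·T_{1}^{(0)} = 3·5.8456036 + 5.8239208 = 23.3607316
T_{1}^{(0)} = 5.8401829

5.84018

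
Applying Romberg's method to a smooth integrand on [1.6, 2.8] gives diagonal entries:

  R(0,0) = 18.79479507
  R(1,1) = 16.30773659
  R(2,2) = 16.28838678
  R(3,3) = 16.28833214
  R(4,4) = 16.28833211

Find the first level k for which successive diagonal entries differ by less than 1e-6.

k = 4

|R(1,1) − R(0,0)| = 2.48705848 ≥ 1e-6
|R(2,2) − R(1,1)| = 0.01934981 ≥ 1e-6
|R(3,3) − R(2,2)| = 0.00005464 ≥ 1e-6
|R(4,4) − R(3,3)| = 0.00000003 < 1e-6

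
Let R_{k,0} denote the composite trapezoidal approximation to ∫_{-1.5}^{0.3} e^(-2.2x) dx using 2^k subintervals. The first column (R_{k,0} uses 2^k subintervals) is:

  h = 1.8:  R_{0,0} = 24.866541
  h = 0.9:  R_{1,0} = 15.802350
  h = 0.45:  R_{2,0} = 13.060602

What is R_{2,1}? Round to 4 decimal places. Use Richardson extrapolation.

12.1467

R_{2,1} = 13.060602 + (13.060602 − 15.802350)/3 = 12.146686
(Column j=1 coincides with Simpson's rule on the same nodes.)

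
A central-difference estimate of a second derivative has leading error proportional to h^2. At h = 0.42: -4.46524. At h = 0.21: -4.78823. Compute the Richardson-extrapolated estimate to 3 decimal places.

-4.896

Extrapolated value = (4·A(h/2) − A(h)) / (4 − 1)
= (4·(-4.78823) − (-4.46524)) / 3
= -14.68768 / 3 = -4.89589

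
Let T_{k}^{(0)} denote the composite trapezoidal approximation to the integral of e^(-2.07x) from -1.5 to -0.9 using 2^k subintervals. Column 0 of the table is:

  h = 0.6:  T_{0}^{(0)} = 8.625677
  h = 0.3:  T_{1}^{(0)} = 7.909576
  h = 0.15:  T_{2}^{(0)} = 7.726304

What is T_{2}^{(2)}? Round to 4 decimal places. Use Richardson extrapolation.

7.6648

Richardson extrapolation on the trapezoidal column (denominator 4−1=3):
T_{1}^{(1)} = 7.909576 + (7.909576 − 8.625677)/3 = 7.670876
T_{2}^{(1)} = 7.726304 + (7.726304 − 7.909576)/3 = 7.665213
T_{2}^{(2)} = 7.665213 + (7.665213 − 7.670876)/15 = 7.664835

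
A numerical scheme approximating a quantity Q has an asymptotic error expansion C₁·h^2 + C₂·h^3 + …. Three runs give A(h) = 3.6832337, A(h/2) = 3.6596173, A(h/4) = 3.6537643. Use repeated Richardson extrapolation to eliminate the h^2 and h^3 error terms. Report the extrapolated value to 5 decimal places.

First eliminate the h^2 term (factor 2^2 = 4):
  B₁ = (4·3.6596173 − 3.6832337)/3 = 3.6517452
  B₂ = (4·3.6537643 − 3.6596173)/3 = 3.6518133
Then eliminate the h^3 term (factor 2^3 = 8):
  (8·3.6518133 − 3.6517452)/7 = 3.6518230

3.65182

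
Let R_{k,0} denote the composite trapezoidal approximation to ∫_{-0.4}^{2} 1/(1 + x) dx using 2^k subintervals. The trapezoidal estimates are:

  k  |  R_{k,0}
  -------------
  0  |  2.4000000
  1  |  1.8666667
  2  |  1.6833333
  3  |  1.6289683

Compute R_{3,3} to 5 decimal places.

1.60997

Richardson extrapolation on the trapezoidal column (denominator 4−1=3):
R_{1,1} = (4·1.8666667 − 2.4000000) / 3 = 1.6888889
R_{2,1} = (4·1.6833333 − 1.8666667) / 3 = 1.6222222
R_{3,1} = (4·1.6289683 − 1.6833333) / 3 = 1.6108466
R_{2,2} = 1.6222222 + (1.6222222 − 1.6888889)/15 = 1.6177778
R_{3,2} = (16·1.6108466 − 1.6222222) / 15 = 1.6100882
R_{3,3} = 1.6100882 + (1.6100882 − 1.6177778)/63 = 1.6099661
(Column j=1 coincides with Simpson's rule on the same nodes.)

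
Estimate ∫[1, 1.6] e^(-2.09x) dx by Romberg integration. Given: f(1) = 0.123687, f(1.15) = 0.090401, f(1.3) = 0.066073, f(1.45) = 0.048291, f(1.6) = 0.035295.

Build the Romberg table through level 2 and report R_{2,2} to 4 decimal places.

0.0423

R_{0,0} (trapezoid, 1 panel, h=0.6000): 0.047695
R_{1,0} (trapezoid, 2 panels, h=0.3000): 0.043669
R_{2,0} (trapezoid, 4 panels, h=0.1500): 0.042638
R_{1,1} = 0.043669 + (0.043669 − 0.047695)/3 = 0.042327
R_{2,1} = 0.042638 + (0.042638 − 0.043669)/3 = 0.042294
R_{2,2} = 0.042294 + (0.042294 − 0.042327)/15 = 0.042292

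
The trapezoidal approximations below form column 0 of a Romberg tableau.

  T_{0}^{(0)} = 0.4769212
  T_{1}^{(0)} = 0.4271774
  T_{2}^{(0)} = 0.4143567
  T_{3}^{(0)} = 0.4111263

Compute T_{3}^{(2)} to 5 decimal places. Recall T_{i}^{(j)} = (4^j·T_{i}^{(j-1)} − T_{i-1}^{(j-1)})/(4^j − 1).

Richardson extrapolation on the trapezoidal column (denominator 4−1=3):
T_{2}^{(1)} = 0.4143567 + (0.4143567 − 0.4271774)/3 = 0.4100831
T_{3}^{(1)} = (4·0.4111263 − 0.4143567) / 3 = 0.4100495
T_{3}^{(2)} = 0.4100495 + (0.4100495 − 0.4100831)/15 = 0.4100473

0.41005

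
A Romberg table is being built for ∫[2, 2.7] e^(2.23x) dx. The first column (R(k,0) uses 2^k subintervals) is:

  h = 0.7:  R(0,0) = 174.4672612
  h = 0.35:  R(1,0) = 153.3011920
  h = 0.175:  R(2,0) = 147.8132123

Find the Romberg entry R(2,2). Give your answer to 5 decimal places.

Richardson extrapolation on the trapezoidal column (denominator 4−1=3):
R(1,1) = (4·153.3011920 − 174.4672612) / 3 = 146.2458356
R(2,1) = (4·147.8132123 − 153.3011920) / 3 = 145.9838857
R(2,2) = (16·145.9838857 − 146.2458356) / 15 = 145.9664224

145.96642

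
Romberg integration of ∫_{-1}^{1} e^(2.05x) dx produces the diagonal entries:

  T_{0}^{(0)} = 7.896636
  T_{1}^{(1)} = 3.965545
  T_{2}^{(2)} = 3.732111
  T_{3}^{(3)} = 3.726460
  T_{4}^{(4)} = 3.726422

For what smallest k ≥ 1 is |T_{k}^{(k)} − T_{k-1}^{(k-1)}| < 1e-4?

|T_{1}^{(1)} − T_{0}^{(0)}| = 3.931091 ≥ 1e-4
|T_{2}^{(2)} − T_{1}^{(1)}| = 0.233434 ≥ 1e-4
|T_{3}^{(3)} − T_{2}^{(2)}| = 0.005651 ≥ 1e-4
|T_{4}^{(4)} − T_{3}^{(3)}| = 0.000038 < 1e-4

k = 4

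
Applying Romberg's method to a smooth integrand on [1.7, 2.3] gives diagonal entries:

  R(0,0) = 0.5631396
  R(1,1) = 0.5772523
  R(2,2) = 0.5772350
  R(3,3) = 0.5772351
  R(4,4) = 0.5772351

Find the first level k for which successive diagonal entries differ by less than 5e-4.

k = 2

|R(1,1) − R(0,0)| = 0.0141127 ≥ 5e-4
|R(2,2) − R(1,1)| = 0.0000173 < 5e-4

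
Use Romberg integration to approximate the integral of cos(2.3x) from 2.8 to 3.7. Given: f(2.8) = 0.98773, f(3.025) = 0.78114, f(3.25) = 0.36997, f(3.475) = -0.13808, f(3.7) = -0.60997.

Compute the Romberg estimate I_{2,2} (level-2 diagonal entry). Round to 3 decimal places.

I_{0,0} (trapezoid, 1 panel, h=0.9000): 0.16999
I_{1,0} (trapezoid, 2 panels, h=0.4500): 0.25148
I_{2,0} (trapezoid, 4 panels, h=0.2250): 0.27043
I_{1,1} = 0.25148 + (0.25148 − 0.16999)/3 = 0.27864
I_{2,1} = 0.27043 + (0.27043 − 0.25148)/3 = 0.27675
I_{2,2} = 0.27675 + (0.27675 − 0.27864)/15 = 0.27662

0.277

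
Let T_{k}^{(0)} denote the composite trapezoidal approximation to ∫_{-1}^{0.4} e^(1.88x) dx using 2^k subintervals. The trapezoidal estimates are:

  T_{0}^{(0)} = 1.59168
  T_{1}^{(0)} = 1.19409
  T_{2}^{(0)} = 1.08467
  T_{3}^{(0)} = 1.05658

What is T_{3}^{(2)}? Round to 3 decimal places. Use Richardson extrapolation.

1.047

Richardson extrapolation on the trapezoidal column (denominator 4−1=3):
T_{2}^{(1)} = 1.08467 + (1.08467 − 1.19409)/3 = 1.04820
T_{3}^{(1)} = (4·1.05658 − 1.08467) / 3 = 1.04722
T_{3}^{(2)} = 1.04722 + (1.04722 − 1.04820)/15 = 1.04715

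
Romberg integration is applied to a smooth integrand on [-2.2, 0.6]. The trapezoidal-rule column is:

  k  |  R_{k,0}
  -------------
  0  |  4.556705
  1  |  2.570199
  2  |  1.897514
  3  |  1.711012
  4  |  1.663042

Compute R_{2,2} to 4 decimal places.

1.6576

R_{1,1} = 2.570199 + (2.570199 − 4.556705)/3 = 1.908030
R_{2,1} = 1.897514 + (1.897514 − 2.570199)/3 = 1.673286
R_{2,2} = 1.673286 + (1.673286 − 1.908030)/15 = 1.657636
(Column j=1 coincides with Simpson's rule on the same nodes.)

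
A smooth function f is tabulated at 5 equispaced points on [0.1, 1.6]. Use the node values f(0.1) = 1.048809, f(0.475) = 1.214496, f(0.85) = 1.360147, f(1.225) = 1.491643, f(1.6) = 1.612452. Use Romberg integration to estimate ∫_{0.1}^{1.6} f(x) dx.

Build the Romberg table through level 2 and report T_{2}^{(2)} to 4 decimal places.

2.0258

T_{0}^{(0)} (trapezoid, 1 panel, h=1.5000): 1.995946
T_{1}^{(0)} (trapezoid, 2 panels, h=0.7500): 2.018083
T_{2}^{(0)} (trapezoid, 4 panels, h=0.3750): 2.023844
T_{1}^{(1)} = 2.018083 + (2.018083 − 1.995946)/3 = 2.025462
T_{2}^{(1)} = 2.023844 + (2.023844 − 2.018083)/3 = 2.025764
T_{2}^{(2)} = 2.025764 + (2.025764 − 2.025462)/15 = 2.025784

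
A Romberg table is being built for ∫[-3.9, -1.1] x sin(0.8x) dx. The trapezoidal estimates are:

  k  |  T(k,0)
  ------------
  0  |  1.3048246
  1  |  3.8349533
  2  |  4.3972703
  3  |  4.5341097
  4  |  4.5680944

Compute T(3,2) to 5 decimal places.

4.57939

Richardson extrapolation on the trapezoidal column (denominator 4−1=3):
T(2,1) = 4.3972703 + (4.3972703 − 3.8349533)/3 = 4.5847093
T(3,1) = 4.5341097 + (4.5341097 − 4.3972703)/3 = 4.5797228
T(3,2) = 4.5797228 + (4.5797228 − 4.5847093)/15 = 4.5793904
(Column j=1 coincides with Simpson's rule on the same nodes.)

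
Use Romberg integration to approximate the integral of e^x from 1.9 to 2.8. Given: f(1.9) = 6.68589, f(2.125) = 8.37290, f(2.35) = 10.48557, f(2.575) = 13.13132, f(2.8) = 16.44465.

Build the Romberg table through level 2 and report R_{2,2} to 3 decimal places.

R_{0,0} (trapezoid, 1 panel, h=0.9000): 10.40874
R_{1,0} (trapezoid, 2 panels, h=0.4500): 9.92288
R_{2,0} (trapezoid, 4 panels, h=0.2250): 9.79989
R_{1,1} = 9.92288 + (9.92288 − 10.40874)/3 = 9.76093
R_{2,1} = 9.79989 + (9.79989 − 9.92288)/3 = 9.75889
R_{2,2} = 9.75889 + (9.75889 − 9.76093)/15 = 9.75875

9.759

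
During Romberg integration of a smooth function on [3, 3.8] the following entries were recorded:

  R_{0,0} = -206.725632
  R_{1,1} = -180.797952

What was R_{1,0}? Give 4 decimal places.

-187.2799

From R_{1,1} = (4·R_{1,0} − R_{0,0})/3, solve for R_{1,0}:
4·R_{1,0} = 3·(-180.797952) + (-206.725632) = -749.119488
R_{1,0} = -187.279872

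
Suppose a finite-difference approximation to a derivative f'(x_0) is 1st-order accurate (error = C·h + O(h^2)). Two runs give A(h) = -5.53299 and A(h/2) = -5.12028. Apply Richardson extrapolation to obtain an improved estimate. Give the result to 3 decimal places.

The leading error scales as h; refining by a factor of 2 reduces it by 2^1 = 2.
Extrapolated value = (2·A(h/2) − A(h)) / (2 − 1)
= (2·(-5.12028) − (-5.53299)) / 1
= -4.70757 / 1 = -4.70757

-4.708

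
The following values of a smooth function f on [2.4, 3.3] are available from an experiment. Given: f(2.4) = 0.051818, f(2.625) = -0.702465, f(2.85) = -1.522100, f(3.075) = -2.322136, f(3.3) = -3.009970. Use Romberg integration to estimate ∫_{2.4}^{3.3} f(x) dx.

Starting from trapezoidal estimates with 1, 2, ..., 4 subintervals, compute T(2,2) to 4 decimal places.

T(0,0) (trapezoid, 1 panel, h=0.9000): -1.331168
T(1,0) (trapezoid, 2 panels, h=0.4500): -1.350529
T(2,0) (trapezoid, 4 panels, h=0.2250): -1.355800
T(1,1) = -1.350529 + (-1.350529 − (-1.331168))/3 = -1.356983
T(2,1) = -1.355800 + (-1.355800 − (-1.350529))/3 = -1.357557
T(2,2) = -1.357557 + (-1.357557 − (-1.356983))/15 = -1.357595

-1.3576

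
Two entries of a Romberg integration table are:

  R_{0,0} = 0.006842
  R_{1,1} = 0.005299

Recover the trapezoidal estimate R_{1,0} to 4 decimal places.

0.0057

From R_{1,1} = (4·R_{1,0} − R_{0,0})/3, solve for R_{1,0}:
4·R_{1,0} = 3·0.005299 + 0.006842 = 0.022739
R_{1,0} = 0.005685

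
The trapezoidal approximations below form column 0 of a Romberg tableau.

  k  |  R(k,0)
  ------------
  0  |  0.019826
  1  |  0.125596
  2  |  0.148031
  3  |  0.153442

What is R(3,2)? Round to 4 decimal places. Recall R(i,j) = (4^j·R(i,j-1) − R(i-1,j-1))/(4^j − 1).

Richardson extrapolation on the trapezoidal column (denominator 4−1=3):
R(2,1) = 0.148031 + (0.148031 − 0.125596)/3 = 0.155509
R(3,1) = (4·0.153442 − 0.148031) / 3 = 0.155246
R(3,2) = (16·0.155246 − 0.155509) / 15 = 0.155228
(Column j=1 coincides with Simpson's rule on the same nodes.)

0.1552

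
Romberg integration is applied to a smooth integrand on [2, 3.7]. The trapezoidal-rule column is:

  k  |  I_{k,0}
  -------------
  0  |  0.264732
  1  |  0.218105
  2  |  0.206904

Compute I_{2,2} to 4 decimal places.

Richardson extrapolation on the trapezoidal column (denominator 4−1=3):
I_{1,1} = 0.218105 + (0.218105 − 0.264732)/3 = 0.202563
I_{2,1} = 0.206904 + (0.206904 − 0.218105)/3 = 0.203170
I_{2,2} = (16·0.203170 − 0.202563) / 15 = 0.203210

0.2032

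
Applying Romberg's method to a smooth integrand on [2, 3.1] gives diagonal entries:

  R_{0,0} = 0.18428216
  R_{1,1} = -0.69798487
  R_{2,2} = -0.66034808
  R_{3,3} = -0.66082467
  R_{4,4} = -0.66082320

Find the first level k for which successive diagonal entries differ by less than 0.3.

k = 2

|R_{1,1} − R_{0,0}| = 0.88226703 ≥ 0.3
|R_{2,2} − R_{1,1}| = 0.03763679 < 0.3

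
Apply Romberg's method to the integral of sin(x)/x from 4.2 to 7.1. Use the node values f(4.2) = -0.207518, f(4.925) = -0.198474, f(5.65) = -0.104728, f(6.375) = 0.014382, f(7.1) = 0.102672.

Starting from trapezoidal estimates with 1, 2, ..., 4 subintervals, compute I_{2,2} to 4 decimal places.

I_{0,0} (trapezoid, 1 panel, h=2.9000): -0.152027
I_{1,0} (trapezoid, 2 panels, h=1.4500): -0.227869
I_{2,0} (trapezoid, 4 panels, h=0.7250): -0.247401
I_{1,1} = -0.227869 + (-0.227869 − (-0.152027))/3 = -0.253150
I_{2,1} = -0.247401 + (-0.247401 − (-0.227869))/3 = -0.253912
I_{2,2} = -0.253912 + (-0.253912 − (-0.253150))/15 = -0.253963

-0.2540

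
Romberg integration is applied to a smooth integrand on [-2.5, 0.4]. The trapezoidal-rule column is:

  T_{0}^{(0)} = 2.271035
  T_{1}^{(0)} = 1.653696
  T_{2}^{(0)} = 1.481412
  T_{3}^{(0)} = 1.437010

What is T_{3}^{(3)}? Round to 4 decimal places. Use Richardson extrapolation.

T_{1}^{(1)} = (4·1.653696 − 2.271035) / 3 = 1.447916
T_{2}^{(1)} = 1.481412 + (1.481412 − 1.653696)/3 = 1.423984
T_{3}^{(1)} = 1.437010 + (1.437010 − 1.481412)/3 = 1.422209
T_{2}^{(2)} = 1.423984 + (1.423984 − 1.447916)/15 = 1.422389
T_{3}^{(2)} = (16·1.422209 − 1.423984) / 15 = 1.422091
T_{3}^{(3)} = (64·1.422091 − 1.422389) / 63 = 1.422086

1.4221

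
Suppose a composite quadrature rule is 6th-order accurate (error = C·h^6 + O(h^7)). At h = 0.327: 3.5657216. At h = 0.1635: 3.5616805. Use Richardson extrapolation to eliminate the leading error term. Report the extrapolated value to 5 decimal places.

The leading error scales as h^6; refining by a factor of 2 reduces it by 2^6 = 64.
Extrapolated value = (64·A(h/2) − A(h)) / (64 − 1)
= (64·3.5616805 − 3.5657216) / 63
= 224.3818304 / 63 = 3.5616164

3.56162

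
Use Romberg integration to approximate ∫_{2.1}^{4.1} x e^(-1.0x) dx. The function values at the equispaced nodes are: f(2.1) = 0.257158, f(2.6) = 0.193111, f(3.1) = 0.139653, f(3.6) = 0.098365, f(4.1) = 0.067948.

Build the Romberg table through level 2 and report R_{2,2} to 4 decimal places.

R_{0,0} (trapezoid, 1 panel, h=2.0000): 0.325106
R_{1,0} (trapezoid, 2 panels, h=1.0000): 0.302206
R_{2,0} (trapezoid, 4 panels, h=0.5000): 0.296841
R_{1,1} = 0.302206 + (0.302206 − 0.325106)/3 = 0.294573
R_{2,1} = 0.296841 + (0.296841 − 0.302206)/3 = 0.295053
R_{2,2} = 0.295053 + (0.295053 − 0.294573)/15 = 0.295085

0.2951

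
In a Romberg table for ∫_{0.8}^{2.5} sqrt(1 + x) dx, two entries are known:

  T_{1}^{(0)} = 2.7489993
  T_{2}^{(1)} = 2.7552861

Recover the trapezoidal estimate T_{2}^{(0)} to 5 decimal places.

2.75371

From T_{2}^{(1)} = (4·T_{2}^{(0)} − T_{1}^{(0)})/3, solve for T_{2}^{(0)}:
4·T_{2}^{(0)} = 3·2.7552861 + 2.7489993 = 11.0148576
T_{2}^{(0)} = 2.7537144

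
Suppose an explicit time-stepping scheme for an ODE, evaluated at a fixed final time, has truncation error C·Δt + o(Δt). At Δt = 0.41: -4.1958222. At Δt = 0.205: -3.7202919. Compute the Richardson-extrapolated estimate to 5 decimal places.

The leading error scales as Δt; refining by a factor of 2 reduces it by 2^1 = 2.
Extrapolated value = (2·A(Δt/2) − A(Δt)) / (2 − 1)
= (2·(-3.7202919) − (-4.1958222)) / 1
= -3.2447616 / 1 = -3.2447616

-3.24476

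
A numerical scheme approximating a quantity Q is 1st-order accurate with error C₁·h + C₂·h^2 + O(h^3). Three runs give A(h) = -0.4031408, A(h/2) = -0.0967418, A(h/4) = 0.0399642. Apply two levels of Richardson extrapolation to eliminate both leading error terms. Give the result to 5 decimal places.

First eliminate the h term (factor 2^1 = 2):
  B₁ = (2·(-0.0967418) − (-0.4031408))/1 = 0.2096572
  B₂ = (2·0.0399642 − (-0.0967418))/1 = 0.1766702
Then eliminate the h^2 term (factor 2^2 = 4):
  (4·0.1766702 − 0.2096572)/3 = 0.1656745

0.16567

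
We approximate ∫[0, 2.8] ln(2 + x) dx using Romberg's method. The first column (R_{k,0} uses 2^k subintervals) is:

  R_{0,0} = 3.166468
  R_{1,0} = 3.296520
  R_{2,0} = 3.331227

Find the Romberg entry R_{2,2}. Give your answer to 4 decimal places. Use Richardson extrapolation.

3.3430

Richardson extrapolation on the trapezoidal column (denominator 4−1=3):
R_{1,1} = 3.296520 + (3.296520 − 3.166468)/3 = 3.339871
R_{2,1} = 3.331227 + (3.331227 − 3.296520)/3 = 3.342796
R_{2,2} = 3.342796 + (3.342796 − 3.339871)/15 = 3.342991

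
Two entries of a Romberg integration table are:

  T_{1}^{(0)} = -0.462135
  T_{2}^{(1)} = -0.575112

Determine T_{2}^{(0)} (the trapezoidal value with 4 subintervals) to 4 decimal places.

From T_{2}^{(1)} = (4·T_{2}^{(0)} − T_{1}^{(0)})/3, solve for T_{2}^{(0)}:
4·T_{2}^{(0)} = 3·(-0.575112) + (-0.462135) = -2.187471
T_{2}^{(0)} = -0.546868

-0.5469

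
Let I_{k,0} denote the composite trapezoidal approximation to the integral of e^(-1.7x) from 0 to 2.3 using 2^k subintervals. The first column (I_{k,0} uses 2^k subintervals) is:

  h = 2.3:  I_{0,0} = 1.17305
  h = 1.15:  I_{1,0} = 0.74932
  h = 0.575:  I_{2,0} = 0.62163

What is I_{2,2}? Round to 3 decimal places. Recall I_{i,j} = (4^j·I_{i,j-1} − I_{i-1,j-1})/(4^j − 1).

0.577

I_{1,1} = (4·0.74932 − 1.17305) / 3 = 0.60808
I_{2,1} = 0.62163 + (0.62163 − 0.74932)/3 = 0.57907
I_{2,2} = 0.57907 + (0.57907 − 0.60808)/15 = 0.57714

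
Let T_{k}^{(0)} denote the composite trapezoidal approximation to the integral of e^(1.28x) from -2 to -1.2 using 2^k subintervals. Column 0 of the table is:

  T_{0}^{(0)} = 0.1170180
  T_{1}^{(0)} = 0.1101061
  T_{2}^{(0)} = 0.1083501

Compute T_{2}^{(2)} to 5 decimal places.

Richardson extrapolation on the trapezoidal column (denominator 4−1=3):
T_{1}^{(1)} = 0.1101061 + (0.1101061 − 0.1170180)/3 = 0.1078021
T_{2}^{(1)} = 0.1083501 + (0.1083501 − 0.1101061)/3 = 0.1077648
T_{2}^{(2)} = 0.1077648 + (0.1077648 − 0.1078021)/15 = 0.1077623

0.10776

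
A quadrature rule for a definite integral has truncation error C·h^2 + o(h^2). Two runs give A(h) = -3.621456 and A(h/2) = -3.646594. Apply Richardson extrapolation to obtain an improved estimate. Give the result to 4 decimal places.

-3.6550

The leading error scales as h^2; refining by a factor of 2 reduces it by 2^2 = 4.
Extrapolated value = (4·A(h/2) − A(h)) / (4 − 1)
= (4·(-3.646594) − (-3.621456)) / 3
= -10.964920 / 3 = -3.654973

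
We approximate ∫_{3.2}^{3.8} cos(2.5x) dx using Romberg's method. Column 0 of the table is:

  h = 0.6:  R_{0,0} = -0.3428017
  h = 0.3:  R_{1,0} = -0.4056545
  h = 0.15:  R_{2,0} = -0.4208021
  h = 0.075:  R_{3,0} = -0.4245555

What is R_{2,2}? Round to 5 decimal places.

-0.42580

R_{1,1} = -0.4056545 + (-0.4056545 − (-0.3428017))/3 = -0.4266054
R_{2,1} = -0.4208021 + (-0.4208021 − (-0.4056545))/3 = -0.4258513
R_{2,2} = -0.4258513 + (-0.4258513 − (-0.4266054))/15 = -0.4258010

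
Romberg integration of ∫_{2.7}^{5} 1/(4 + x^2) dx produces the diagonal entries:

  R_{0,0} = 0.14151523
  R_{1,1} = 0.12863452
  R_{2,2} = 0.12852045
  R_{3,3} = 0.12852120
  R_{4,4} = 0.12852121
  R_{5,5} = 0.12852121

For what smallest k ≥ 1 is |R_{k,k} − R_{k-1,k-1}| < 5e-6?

k = 3

|R_{1,1} − R_{0,0}| = 0.01288071 ≥ 5e-6
|R_{2,2} − R_{1,1}| = 0.00011407 ≥ 5e-6
|R_{3,3} − R_{2,2}| = 0.00000075 < 5e-6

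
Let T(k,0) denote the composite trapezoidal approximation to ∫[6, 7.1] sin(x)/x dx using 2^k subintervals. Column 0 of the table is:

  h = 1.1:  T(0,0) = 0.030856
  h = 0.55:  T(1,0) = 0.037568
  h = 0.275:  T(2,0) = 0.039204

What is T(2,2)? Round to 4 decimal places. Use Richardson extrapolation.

T(1,1) = 0.037568 + (0.037568 − 0.030856)/3 = 0.039805
T(2,1) = (4·0.039204 − 0.037568) / 3 = 0.039749
T(2,2) = (16·0.039749 − 0.039805) / 15 = 0.039745

0.0397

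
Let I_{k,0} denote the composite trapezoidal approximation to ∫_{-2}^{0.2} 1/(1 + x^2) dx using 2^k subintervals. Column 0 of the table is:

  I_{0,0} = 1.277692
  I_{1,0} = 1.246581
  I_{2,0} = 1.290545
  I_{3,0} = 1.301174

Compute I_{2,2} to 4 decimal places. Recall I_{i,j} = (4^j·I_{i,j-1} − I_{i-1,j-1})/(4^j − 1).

Richardson extrapolation on the trapezoidal column (denominator 4−1=3):
I_{1,1} = 1.246581 + (1.246581 − 1.277692)/3 = 1.236211
I_{2,1} = (4·1.290545 − 1.246581) / 3 = 1.305200
I_{2,2} = 1.305200 + (1.305200 − 1.236211)/15 = 1.309799
(Column j=1 coincides with Simpson's rule on the same nodes.)

1.3098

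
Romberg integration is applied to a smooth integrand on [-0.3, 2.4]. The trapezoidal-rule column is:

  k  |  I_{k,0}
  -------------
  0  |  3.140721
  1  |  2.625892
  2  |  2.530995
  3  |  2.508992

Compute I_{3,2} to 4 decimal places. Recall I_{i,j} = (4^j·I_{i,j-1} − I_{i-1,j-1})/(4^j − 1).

2.5018

Richardson extrapolation on the trapezoidal column (denominator 4−1=3):
I_{2,1} = 2.530995 + (2.530995 − 2.625892)/3 = 2.499363
I_{3,1} = 2.508992 + (2.508992 − 2.530995)/3 = 2.501658
I_{3,2} = 2.501658 + (2.501658 − 2.499363)/15 = 2.501811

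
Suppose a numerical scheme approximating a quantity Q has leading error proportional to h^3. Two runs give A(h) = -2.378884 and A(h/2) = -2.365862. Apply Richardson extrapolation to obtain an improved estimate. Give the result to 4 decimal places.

-2.3640

The leading error scales as h^3; refining by a factor of 2 reduces it by 2^3 = 8.
Extrapolated value = (8·A(h/2) − A(h)) / (8 − 1)
= (8·(-2.365862) − (-2.378884)) / 7
= -16.548012 / 7 = -2.364002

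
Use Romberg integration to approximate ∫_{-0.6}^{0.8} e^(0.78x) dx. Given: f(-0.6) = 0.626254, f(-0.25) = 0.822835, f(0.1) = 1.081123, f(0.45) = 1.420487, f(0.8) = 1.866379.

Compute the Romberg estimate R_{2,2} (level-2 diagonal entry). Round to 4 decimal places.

1.5899

R_{0,0} (trapezoid, 1 panel, h=1.4000): 1.744843
R_{1,0} (trapezoid, 2 panels, h=0.7000): 1.629208
R_{2,0} (trapezoid, 4 panels, h=0.3500): 1.599767
R_{1,1} = 1.629208 + (1.629208 − 1.744843)/3 = 1.590663
R_{2,1} = 1.599767 + (1.599767 − 1.629208)/3 = 1.589953
R_{2,2} = 1.589953 + (1.589953 − 1.590663)/15 = 1.589906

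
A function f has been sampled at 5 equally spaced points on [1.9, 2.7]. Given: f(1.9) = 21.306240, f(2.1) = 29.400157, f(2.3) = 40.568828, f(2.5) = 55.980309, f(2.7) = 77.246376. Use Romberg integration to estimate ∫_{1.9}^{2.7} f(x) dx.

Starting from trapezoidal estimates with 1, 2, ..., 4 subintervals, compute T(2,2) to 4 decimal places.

T(0,0) (trapezoid, 1 panel, h=0.8000): 39.421046
T(1,0) (trapezoid, 2 panels, h=0.4000): 35.938054
T(2,0) (trapezoid, 4 panels, h=0.2000): 35.045120
T(1,1) = 35.938054 + (35.938054 − 39.421046)/3 = 34.777057
T(2,1) = 35.045120 + (35.045120 − 35.938054)/3 = 34.747475
T(2,2) = 34.747475 + (34.747475 − 34.777057)/15 = 34.745503

34.7455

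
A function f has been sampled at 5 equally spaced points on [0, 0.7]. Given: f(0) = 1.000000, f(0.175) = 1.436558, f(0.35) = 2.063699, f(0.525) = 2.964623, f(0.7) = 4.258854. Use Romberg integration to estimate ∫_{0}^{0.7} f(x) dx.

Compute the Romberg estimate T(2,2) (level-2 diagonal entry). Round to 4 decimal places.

T(0,0) (trapezoid, 1 panel, h=0.7000): 1.840599
T(1,0) (trapezoid, 2 panels, h=0.3500): 1.642594
T(2,0) (trapezoid, 4 panels, h=0.1750): 1.591504
T(1,1) = 1.642594 + (1.642594 − 1.840599)/3 = 1.576592
T(2,1) = 1.591504 + (1.591504 − 1.642594)/3 = 1.574474
T(2,2) = 1.574474 + (1.574474 − 1.576592)/15 = 1.574333

1.5743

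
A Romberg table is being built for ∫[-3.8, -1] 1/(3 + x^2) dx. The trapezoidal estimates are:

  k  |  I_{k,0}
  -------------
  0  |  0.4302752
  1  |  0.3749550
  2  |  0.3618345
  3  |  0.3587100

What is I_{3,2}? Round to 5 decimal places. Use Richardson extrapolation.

Richardson extrapolation on the trapezoidal column (denominator 4−1=3):
I_{2,1} = 0.3618345 + (0.3618345 − 0.3749550)/3 = 0.3574610
I_{3,1} = (4·0.3587100 − 0.3618345) / 3 = 0.3576685
I_{3,2} = (16·0.3576685 − 0.3574610) / 15 = 0.3576823

0.35768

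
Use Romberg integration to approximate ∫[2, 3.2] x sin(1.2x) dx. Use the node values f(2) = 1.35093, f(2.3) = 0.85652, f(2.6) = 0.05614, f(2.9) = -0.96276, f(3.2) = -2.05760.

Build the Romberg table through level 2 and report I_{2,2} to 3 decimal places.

-0.102

I_{0,0} (trapezoid, 1 panel, h=1.2000): -0.42400
I_{1,0} (trapezoid, 2 panels, h=0.6000): -0.17832
I_{2,0} (trapezoid, 4 panels, h=0.3000): -0.12103
I_{1,1} = -0.17832 + (-0.17832 − (-0.42400))/3 = -0.09643
I_{2,1} = -0.12103 + (-0.12103 − (-0.17832))/3 = -0.10193
I_{2,2} = -0.10193 + (-0.10193 − (-0.09643))/15 = -0.10230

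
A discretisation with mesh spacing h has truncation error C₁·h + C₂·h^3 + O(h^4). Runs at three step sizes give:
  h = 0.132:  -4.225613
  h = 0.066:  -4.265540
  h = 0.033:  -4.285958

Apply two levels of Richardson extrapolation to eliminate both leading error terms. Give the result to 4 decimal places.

First eliminate the h term (factor 2^1 = 2):
  B₁ = (2·(-4.265540) − (-4.225613))/1 = -4.305467
  B₂ = (2·(-4.285958) − (-4.265540))/1 = -4.306376
Then eliminate the h^3 term (factor 2^3 = 8):
  (8·(-4.306376) − (-4.305467))/7 = -4.306506

-4.3065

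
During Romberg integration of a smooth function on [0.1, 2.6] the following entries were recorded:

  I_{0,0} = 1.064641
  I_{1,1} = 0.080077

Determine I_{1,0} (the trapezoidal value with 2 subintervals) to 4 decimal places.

0.3262

From I_{1,1} = (4·I_{1,0} − I_{0,0})/3, solve for I_{1,0}:
4·I_{1,0} = 3·0.080077 + 1.064641 = 1.304872
I_{1,0} = 0.326218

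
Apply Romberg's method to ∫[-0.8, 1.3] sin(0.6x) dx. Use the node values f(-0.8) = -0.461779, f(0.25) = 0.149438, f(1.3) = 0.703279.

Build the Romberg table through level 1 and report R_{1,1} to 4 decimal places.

0.2937

R_{0,0} (trapezoid, 1 panel, h=2.1000): 0.253575
R_{1,0} (trapezoid, 2 panels, h=1.0500): 0.283697
R_{1,1} = 0.283697 + (0.283697 − 0.253575)/3 = 0.293738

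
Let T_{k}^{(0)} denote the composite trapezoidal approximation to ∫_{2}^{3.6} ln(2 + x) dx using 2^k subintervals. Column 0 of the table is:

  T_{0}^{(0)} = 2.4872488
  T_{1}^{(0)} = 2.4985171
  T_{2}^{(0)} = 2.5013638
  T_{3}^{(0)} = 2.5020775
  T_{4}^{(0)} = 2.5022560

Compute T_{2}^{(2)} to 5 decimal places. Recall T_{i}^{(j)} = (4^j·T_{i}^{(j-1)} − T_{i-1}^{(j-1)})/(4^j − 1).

2.50232

Richardson extrapolation on the trapezoidal column (denominator 4−1=3):
T_{1}^{(1)} = (4·2.4985171 − 2.4872488) / 3 = 2.5022732
T_{2}^{(1)} = (4·2.5013638 − 2.4985171) / 3 = 2.5023127
T_{2}^{(2)} = 2.5023127 + (2.5023127 − 2.5022732)/15 = 2.5023153
(Column j=1 coincides with Simpson's rule on the same nodes.)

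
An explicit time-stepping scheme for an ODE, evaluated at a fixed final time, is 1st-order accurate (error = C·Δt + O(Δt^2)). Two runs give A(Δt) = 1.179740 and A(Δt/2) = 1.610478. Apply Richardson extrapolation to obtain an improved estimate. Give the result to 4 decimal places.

2.0412

The leading error scales as Δt; refining by a factor of 2 reduces it by 2^1 = 2.
Extrapolated value = (2·A(Δt/2) − A(Δt)) / (2 − 1)
= (2·1.610478 − 1.179740) / 1
= 2.041216 / 1 = 2.041216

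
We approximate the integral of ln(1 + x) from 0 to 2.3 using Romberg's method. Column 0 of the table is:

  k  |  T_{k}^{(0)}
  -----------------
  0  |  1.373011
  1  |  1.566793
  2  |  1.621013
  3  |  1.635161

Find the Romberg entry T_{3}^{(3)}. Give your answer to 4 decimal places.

1.6399

Richardson extrapolation on the trapezoidal column (denominator 4−1=3):
T_{1}^{(1)} = 1.566793 + (1.566793 − 1.373011)/3 = 1.631387
T_{2}^{(1)} = 1.621013 + (1.621013 − 1.566793)/3 = 1.639086
T_{3}^{(1)} = 1.635161 + (1.635161 − 1.621013)/3 = 1.639877
T_{2}^{(2)} = (16·1.639086 − 1.631387) / 15 = 1.639599
T_{3}^{(2)} = (16·1.639877 − 1.639086) / 15 = 1.639930
T_{3}^{(3)} = (64·1.639930 − 1.639599) / 63 = 1.639935
(Column j=1 coincides with Simpson's rule on the same nodes.)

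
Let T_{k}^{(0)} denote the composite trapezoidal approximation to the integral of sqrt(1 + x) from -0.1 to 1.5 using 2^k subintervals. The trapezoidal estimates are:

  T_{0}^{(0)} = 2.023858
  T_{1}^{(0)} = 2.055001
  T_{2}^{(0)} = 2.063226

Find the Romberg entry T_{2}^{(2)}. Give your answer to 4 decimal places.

2.0660

Richardson extrapolation on the trapezoidal column (denominator 4−1=3):
T_{1}^{(1)} = (4·2.055001 − 2.023858) / 3 = 2.065382
T_{2}^{(1)} = (4·2.063226 − 2.055001) / 3 = 2.065968
T_{2}^{(2)} = (16·2.065968 − 2.065382) / 15 = 2.066007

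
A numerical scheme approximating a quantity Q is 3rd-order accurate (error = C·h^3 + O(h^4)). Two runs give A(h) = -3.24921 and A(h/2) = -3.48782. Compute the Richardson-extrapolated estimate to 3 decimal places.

-3.522

Extrapolated value = (8·A(h/2) − A(h)) / (8 − 1)
= (8·(-3.48782) − (-3.24921)) / 7
= -24.65335 / 7 = -3.52191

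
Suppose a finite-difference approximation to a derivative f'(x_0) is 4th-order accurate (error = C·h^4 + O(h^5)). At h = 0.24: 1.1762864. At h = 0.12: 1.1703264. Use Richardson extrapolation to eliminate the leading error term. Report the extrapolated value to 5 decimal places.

1.16993

Extrapolated value = (16·A(h/2) − A(h)) / (16 − 1)
= (16·1.1703264 − 1.1762864) / 15
= 17.5489360 / 15 = 1.1699291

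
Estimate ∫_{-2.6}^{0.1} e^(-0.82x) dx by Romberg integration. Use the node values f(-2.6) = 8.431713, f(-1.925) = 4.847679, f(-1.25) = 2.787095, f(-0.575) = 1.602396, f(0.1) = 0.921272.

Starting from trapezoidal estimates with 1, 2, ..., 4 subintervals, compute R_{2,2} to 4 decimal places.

R_{0,0} (trapezoid, 1 panel, h=2.7000): 12.626530
R_{1,0} (trapezoid, 2 panels, h=1.3500): 10.075843
R_{2,0} (trapezoid, 4 panels, h=0.6750): 9.391722
R_{1,1} = 10.075843 + (10.075843 − 12.626530)/3 = 9.225614
R_{2,1} = 9.391722 + (9.391722 − 10.075843)/3 = 9.163682
R_{2,2} = 9.163682 + (9.163682 − 9.225614)/15 = 9.159553

9.1596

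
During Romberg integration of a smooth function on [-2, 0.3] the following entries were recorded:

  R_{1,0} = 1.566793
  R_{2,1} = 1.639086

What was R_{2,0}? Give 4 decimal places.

1.6210

From R_{2,1} = (4·R_{2,0} − R_{1,0})/3, solve for R_{2,0}:
4·R_{2,0} = 3·1.639086 + 1.566793 = 6.484051
R_{2,0} = 1.621013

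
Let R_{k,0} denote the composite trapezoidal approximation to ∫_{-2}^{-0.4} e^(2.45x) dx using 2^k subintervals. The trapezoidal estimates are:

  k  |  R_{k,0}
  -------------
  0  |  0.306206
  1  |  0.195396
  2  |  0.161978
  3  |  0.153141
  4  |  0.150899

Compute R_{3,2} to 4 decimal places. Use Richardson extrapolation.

0.1502

R_{2,1} = (4·0.161978 − 0.195396) / 3 = 0.150839
R_{3,1} = (4·0.153141 − 0.161978) / 3 = 0.150195
R_{3,2} = 0.150195 + (0.150195 − 0.150839)/15 = 0.150152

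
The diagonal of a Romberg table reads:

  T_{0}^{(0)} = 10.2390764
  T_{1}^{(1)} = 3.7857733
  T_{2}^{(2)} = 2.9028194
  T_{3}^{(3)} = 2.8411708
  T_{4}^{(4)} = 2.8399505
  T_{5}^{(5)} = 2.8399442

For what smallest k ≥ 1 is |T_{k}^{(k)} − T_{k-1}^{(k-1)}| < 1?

k = 2

|T_{1}^{(1)} − T_{0}^{(0)}| = 6.4533031 ≥ 1
|T_{2}^{(2)} − T_{1}^{(1)}| = 0.8829539 < 1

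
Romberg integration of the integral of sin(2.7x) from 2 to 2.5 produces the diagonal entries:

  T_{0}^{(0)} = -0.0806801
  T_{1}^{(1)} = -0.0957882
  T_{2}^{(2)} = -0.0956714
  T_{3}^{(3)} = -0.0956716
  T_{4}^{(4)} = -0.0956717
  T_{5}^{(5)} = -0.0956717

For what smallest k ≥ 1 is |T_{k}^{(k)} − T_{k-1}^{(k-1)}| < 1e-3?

k = 2

|T_{1}^{(1)} − T_{0}^{(0)}| = 0.0151081 ≥ 1e-3
|T_{2}^{(2)} − T_{1}^{(1)}| = 0.0001168 < 1e-3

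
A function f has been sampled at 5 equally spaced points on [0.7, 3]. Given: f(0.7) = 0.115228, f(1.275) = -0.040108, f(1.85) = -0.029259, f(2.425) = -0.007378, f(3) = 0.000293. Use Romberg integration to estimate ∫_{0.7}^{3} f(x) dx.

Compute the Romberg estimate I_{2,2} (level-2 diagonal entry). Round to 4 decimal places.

I_{0,0} (trapezoid, 1 panel, h=2.3000): 0.132849
I_{1,0} (trapezoid, 2 panels, h=1.1500): 0.032777
I_{2,0} (trapezoid, 4 panels, h=0.5750): -0.010916
I_{1,1} = 0.032777 + (0.032777 − 0.132849)/3 = -0.000580
I_{2,1} = -0.010916 + (-0.010916 − 0.032777)/3 = -0.025480
I_{2,2} = -0.025480 + (-0.025480 − (-0.000580))/15 = -0.027140

-0.0271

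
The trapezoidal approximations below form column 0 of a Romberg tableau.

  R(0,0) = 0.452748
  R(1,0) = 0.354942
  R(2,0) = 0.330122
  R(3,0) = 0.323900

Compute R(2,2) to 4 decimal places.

0.3218

Richardson extrapolation on the trapezoidal column (denominator 4−1=3):
R(1,1) = (4·0.354942 − 0.452748) / 3 = 0.322340
R(2,1) = (4·0.330122 − 0.354942) / 3 = 0.321849
R(2,2) = (16·0.321849 − 0.322340) / 15 = 0.321816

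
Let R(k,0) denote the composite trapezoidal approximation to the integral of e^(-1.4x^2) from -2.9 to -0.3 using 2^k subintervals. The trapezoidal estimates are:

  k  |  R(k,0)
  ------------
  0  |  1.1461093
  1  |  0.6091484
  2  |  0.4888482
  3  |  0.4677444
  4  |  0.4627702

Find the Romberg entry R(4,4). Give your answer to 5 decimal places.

Richardson extrapolation on the trapezoidal column (denominator 4−1=3):
R(1,1) = (4·0.6091484 − 1.1461093) / 3 = 0.4301614
R(2,1) = 0.4888482 + (0.4888482 − 0.6091484)/3 = 0.4487481
R(3,1) = 0.4677444 + (0.4677444 − 0.4888482)/3 = 0.4607098
R(4,1) = (4·0.4627702 − 0.4677444) / 3 = 0.4611121
R(2,2) = (16·0.4487481 − 0.4301614) / 15 = 0.4499872
R(3,2) = 0.4607098 + (0.4607098 − 0.4487481)/15 = 0.4615072
R(4,2) = (16·0.4611121 − 0.4607098) / 15 = 0.4611389
R(3,3) = (64·0.4615072 − 0.4499872) / 63 = 0.4616901
R(4,3) = (64·0.4611389 − 0.4615072) / 63 = 0.4611331
R(4,4) = (256·0.4611331 − 0.4616901) / 255 = 0.4611309
(Column j=1 coincides with Simpson's rule on the same nodes.)

0.46113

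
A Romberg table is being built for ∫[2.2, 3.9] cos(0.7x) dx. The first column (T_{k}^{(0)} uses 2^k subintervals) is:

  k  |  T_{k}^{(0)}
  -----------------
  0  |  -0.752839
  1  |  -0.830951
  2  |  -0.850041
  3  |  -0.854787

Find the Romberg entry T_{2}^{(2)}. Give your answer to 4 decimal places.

Richardson extrapolation on the trapezoidal column (denominator 4−1=3):
T_{1}^{(1)} = (4·(-0.830951) − (-0.752839)) / 3 = -0.856988
T_{2}^{(1)} = (4·(-0.850041) − (-0.830951)) / 3 = -0.856404
T_{2}^{(2)} = (16·(-0.856404) − (-0.856988)) / 15 = -0.856365

-0.8564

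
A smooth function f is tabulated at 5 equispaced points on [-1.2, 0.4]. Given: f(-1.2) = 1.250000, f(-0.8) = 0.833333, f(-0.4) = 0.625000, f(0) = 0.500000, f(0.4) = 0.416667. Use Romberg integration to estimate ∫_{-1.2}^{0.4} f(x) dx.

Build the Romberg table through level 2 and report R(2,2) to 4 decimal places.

R(0,0) (trapezoid, 1 panel, h=1.6000): 1.333334
R(1,0) (trapezoid, 2 panels, h=0.8000): 1.166667
R(2,0) (trapezoid, 4 panels, h=0.4000): 1.116667
R(1,1) = 1.166667 + (1.166667 − 1.333334)/3 = 1.111111
R(2,1) = 1.116667 + (1.116667 − 1.166667)/3 = 1.100000
R(2,2) = 1.100000 + (1.100000 − 1.111111)/15 = 1.099259

1.0993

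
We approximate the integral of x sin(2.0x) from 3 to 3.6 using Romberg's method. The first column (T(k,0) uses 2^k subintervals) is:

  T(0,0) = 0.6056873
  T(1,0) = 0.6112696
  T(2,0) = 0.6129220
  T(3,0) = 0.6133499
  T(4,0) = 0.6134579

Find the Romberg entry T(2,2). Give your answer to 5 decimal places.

T(1,1) = (4·0.6112696 − 0.6056873) / 3 = 0.6131304
T(2,1) = 0.6129220 + (0.6129220 − 0.6112696)/3 = 0.6134728
T(2,2) = (16·0.6134728 − 0.6131304) / 15 = 0.6134956

0.61350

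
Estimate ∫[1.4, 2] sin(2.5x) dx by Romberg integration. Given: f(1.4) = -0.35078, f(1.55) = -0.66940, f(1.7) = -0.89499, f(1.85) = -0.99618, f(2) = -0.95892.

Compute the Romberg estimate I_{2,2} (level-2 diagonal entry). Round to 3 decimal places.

-0.488

I_{0,0} (trapezoid, 1 panel, h=0.6000): -0.39291
I_{1,0} (trapezoid, 2 panels, h=0.3000): -0.46495
I_{2,0} (trapezoid, 4 panels, h=0.1500): -0.48231
I_{1,1} = -0.46495 + (-0.46495 − (-0.39291))/3 = -0.48896
I_{2,1} = -0.48231 + (-0.48231 − (-0.46495))/3 = -0.48810
I_{2,2} = -0.48810 + (-0.48810 − (-0.48896))/15 = -0.48804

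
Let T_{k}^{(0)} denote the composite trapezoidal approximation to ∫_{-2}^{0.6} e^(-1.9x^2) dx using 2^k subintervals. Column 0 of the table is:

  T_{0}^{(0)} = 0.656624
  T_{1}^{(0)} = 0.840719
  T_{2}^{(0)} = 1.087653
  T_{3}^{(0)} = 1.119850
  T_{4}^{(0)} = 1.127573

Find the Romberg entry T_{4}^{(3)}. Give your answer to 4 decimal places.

Richardson extrapolation on the trapezoidal column (denominator 4−1=3):
T_{2}^{(1)} = 1.087653 + (1.087653 − 0.840719)/3 = 1.169964
T_{3}^{(1)} = 1.119850 + (1.119850 − 1.087653)/3 = 1.130582
T_{4}^{(1)} = (4·1.127573 − 1.119850) / 3 = 1.130147
T_{3}^{(2)} = (16·1.130582 − 1.169964) / 15 = 1.127957
T_{4}^{(2)} = 1.130147 + (1.130147 − 1.130582)/15 = 1.130118
T_{4}^{(3)} = 1.130118 + (1.130118 − 1.127957)/63 = 1.130152
(Column j=1 coincides with Simpson's rule on the same nodes.)

1.1302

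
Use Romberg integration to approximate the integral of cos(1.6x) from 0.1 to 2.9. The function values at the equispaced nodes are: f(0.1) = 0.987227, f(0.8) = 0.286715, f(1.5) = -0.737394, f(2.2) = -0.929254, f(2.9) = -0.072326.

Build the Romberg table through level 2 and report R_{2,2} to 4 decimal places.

R_{0,0} (trapezoid, 1 panel, h=2.8000): 1.280861
R_{1,0} (trapezoid, 2 panels, h=1.4000): -0.391921
R_{2,0} (trapezoid, 4 panels, h=0.7000): -0.645738
R_{1,1} = -0.391921 + (-0.391921 − 1.280861)/3 = -0.949515
R_{2,1} = -0.645738 + (-0.645738 − (-0.391921))/3 = -0.730344
R_{2,2} = -0.730344 + (-0.730344 − (-0.949515))/15 = -0.715733

-0.7157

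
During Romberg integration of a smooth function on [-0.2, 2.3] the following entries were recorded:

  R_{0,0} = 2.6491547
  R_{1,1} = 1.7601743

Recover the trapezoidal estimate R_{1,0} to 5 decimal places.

From R_{1,1} = (4·R_{1,0} − R_{0,0})/3, solve for R_{1,0}:
4·R_{1,0} = 3·1.7601743 + 2.6491547 = 7.9296776
R_{1,0} = 1.9824194

1.98242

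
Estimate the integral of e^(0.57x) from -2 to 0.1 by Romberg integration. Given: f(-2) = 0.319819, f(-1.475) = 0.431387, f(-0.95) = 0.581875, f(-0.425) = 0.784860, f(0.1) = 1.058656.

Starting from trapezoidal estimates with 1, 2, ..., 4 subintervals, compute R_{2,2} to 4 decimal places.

R_{0,0} (trapezoid, 1 panel, h=2.1000): 1.447399
R_{1,0} (trapezoid, 2 panels, h=1.0500): 1.334668
R_{2,0} (trapezoid, 4 panels, h=0.5250): 1.305864
R_{1,1} = 1.334668 + (1.334668 − 1.447399)/3 = 1.297091
R_{2,1} = 1.305864 + (1.305864 − 1.334668)/3 = 1.296263
R_{2,2} = 1.296263 + (1.296263 − 1.297091)/15 = 1.296208

1.2962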